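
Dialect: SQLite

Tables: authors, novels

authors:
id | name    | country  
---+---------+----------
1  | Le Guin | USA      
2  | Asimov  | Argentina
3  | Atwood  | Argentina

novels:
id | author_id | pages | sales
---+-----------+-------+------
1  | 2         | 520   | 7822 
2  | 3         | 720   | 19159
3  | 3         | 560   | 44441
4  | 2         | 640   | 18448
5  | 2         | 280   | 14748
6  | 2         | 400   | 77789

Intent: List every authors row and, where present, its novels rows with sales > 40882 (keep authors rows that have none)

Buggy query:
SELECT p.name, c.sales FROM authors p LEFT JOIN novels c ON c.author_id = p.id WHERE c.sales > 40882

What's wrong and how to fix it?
Bug: A WHERE condition on the right-hand table after LEFT JOIN drops unmatched parents

Fix: Put 'c.sales > 40882' in the JOIN's ON clause instead of WHERE

Corrected query:
SELECT p.name, c.sales FROM authors p LEFT JOIN novels c ON c.author_id = p.id AND c.sales > 40882

Result:
name    | sales
--------+------
Le Guin | NULL 
Asimov  | 77789
Atwood  | 44441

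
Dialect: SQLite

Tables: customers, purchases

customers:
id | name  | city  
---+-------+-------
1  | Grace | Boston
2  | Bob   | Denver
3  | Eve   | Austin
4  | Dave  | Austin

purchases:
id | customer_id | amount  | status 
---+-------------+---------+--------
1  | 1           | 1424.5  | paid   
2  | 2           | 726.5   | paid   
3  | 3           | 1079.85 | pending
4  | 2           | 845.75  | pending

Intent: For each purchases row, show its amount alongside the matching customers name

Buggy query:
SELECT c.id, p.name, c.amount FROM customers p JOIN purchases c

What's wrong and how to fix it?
Bug: Missing join condition: each purchases row is matched to all customers rows instead of just its own

Fix: Specify the join condition linking the foreign key to the parent id

Corrected query:
SELECT c.id, p.name, c.amount FROM customers p JOIN purchases c ON c.customer_id = p.id

Result:
id | name  | amount 
---+-------+--------
1  | Grace | 1424.5 
2  | Bob   | 726.5  
3  | Eve   | 1079.85
4  | Bob   | 845.75 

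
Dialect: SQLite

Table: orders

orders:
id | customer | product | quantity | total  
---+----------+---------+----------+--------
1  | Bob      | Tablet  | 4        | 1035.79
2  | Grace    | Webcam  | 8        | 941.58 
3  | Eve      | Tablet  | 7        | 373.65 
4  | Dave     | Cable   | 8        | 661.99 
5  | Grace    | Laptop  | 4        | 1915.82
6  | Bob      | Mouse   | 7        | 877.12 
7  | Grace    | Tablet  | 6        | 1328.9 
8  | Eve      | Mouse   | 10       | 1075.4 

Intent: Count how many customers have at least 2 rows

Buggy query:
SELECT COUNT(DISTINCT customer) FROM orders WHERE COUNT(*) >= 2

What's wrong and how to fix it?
Bug: WHERE filters individual rows, not groups, so a group-level COUNT is invalid there

Fix: Group first with HAVING COUNT(*) >= 2, then COUNT the resulting groups

Corrected query:
SELECT COUNT(*) FROM (SELECT customer FROM orders GROUP BY customer HAVING COUNT(*) >= 2)

Result:
COUNT(*)
--------
3       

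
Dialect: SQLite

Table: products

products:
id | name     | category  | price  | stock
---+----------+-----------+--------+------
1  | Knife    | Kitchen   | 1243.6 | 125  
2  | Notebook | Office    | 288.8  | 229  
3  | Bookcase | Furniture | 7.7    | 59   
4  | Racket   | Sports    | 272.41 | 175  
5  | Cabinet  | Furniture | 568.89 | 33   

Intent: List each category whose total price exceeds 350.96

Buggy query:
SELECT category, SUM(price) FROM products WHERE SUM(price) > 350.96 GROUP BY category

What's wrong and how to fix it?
Bug: Aggregate functions cannot appear in a WHERE clause

Fix: Move the aggregate condition to a HAVING clause

Corrected query:
SELECT category, SUM(price) FROM products GROUP BY category HAVING SUM(price) > 350.96

Result:
category  | SUM(price)
----------+-----------
Furniture | 576.59    
Kitchen   | 1243.6    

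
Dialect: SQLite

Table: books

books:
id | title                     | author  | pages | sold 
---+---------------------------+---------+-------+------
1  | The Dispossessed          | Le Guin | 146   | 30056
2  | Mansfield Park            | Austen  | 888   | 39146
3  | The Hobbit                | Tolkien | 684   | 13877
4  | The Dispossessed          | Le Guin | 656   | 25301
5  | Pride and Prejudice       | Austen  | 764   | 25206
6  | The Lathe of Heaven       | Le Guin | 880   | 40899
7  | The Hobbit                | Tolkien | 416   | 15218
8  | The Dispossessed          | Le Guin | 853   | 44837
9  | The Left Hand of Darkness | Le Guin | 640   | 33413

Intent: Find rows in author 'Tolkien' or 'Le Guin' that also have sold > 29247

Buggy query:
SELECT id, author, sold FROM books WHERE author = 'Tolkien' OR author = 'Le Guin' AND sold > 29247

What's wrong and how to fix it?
Bug: Without parentheses, AND is evaluated before OR, so the sold filter only applies to the 'Le Guin' branch

Fix: Group the OR with parentheses (or use IN), then AND the threshold

Corrected query:
SELECT id, author, sold FROM books WHERE (author = 'Tolkien' OR author = 'Le Guin') AND sold > 29247

Result:
id | author  | sold 
---+---------+------
1  | Le Guin | 30056
6  | Le Guin | 40899
8  | Le Guin | 44837
9  | Le Guin | 33413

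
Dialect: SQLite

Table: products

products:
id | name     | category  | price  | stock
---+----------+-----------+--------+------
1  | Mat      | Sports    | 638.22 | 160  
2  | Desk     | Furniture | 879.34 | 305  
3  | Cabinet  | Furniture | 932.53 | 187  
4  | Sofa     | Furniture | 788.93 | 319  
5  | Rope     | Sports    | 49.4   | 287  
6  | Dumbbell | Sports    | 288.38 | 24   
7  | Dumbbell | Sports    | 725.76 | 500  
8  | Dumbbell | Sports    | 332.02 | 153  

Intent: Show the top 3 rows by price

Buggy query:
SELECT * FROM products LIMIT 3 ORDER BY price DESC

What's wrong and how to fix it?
Bug: LIMIT must come after ORDER BY

Fix: Swap the clauses: ORDER BY first, then LIMIT

Corrected query:
SELECT * FROM products ORDER BY price DESC LIMIT 3

Result:
id | name    | category  | price  | stock
---+---------+-----------+--------+------
3  | Cabinet | Furniture | 932.53 | 187  
2  | Desk    | Furniture | 879.34 | 305  
4  | Sofa    | Furniture | 788.93 | 319  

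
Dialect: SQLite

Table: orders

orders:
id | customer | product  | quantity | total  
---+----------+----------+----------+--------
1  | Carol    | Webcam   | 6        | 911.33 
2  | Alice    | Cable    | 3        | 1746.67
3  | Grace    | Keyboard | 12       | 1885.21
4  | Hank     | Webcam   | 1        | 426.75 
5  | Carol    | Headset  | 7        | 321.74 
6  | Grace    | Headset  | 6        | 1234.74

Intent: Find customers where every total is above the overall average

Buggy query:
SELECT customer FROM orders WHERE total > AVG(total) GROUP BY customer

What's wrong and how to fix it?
Bug: AVG() is an aggregate; it can't sit directly in WHERE

Fix: Compute the overall average in a scalar subquery and compare each group's MIN against it in HAVING

Corrected query:
SELECT customer FROM orders GROUP BY customer HAVING MIN(total) > (SELECT AVG(total) FROM orders)

Result:
customer
--------
Alice   
Grace   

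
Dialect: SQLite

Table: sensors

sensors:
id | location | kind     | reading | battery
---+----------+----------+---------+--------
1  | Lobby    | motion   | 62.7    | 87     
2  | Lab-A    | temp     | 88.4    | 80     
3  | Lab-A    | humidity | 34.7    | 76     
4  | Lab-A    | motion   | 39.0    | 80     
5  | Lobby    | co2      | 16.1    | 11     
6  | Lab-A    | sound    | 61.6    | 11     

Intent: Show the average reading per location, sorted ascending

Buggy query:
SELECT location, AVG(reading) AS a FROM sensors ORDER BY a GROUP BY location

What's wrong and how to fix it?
Bug: GROUP BY must precede ORDER BY

Fix: Reorder: SELECT … FROM … GROUP BY … ORDER BY …

Corrected query:
SELECT location, AVG(reading) AS a FROM sensors GROUP BY location ORDER BY a

Result:
location | a     
---------+-------
Lobby    | 39.4  
Lab-A    | 55.925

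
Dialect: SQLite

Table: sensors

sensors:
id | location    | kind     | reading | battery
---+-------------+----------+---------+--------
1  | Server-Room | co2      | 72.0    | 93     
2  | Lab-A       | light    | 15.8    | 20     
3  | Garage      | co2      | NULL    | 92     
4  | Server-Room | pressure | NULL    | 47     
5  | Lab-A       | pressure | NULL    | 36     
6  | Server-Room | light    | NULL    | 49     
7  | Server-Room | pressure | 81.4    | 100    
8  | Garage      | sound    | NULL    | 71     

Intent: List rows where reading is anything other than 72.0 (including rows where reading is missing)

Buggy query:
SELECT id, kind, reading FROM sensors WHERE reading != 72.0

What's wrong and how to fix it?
Bug: 'reading != 72.0' is unknown when reading is NULL, so NULL rows are silently excluded

Fix: Add an explicit OR reading IS NULL to include the missing-value rows

Corrected query:
SELECT id, kind, reading FROM sensors WHERE reading != 72.0 OR reading IS NULL

Result:
id | kind     | reading
---+----------+--------
2  | light    | 15.8   
3  | co2      | NULL   
4  | pressure | NULL   
5  | pressure | NULL   
6  | light    | NULL   
7  | pressure | 81.4   
8  | sound    | NULL   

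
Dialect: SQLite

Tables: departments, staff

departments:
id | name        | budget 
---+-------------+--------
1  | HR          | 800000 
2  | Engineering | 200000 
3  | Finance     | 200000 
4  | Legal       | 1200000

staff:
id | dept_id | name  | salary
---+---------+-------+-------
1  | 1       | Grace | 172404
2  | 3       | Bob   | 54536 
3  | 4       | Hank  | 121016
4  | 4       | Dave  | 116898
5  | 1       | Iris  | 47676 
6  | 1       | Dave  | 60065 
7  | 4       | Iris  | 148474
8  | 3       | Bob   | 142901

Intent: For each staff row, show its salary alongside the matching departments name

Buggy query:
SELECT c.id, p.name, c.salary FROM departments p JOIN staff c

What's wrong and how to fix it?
Bug: JOIN with no ON clause produces a cartesian product; every staff row pairs with every departments row

Fix: Add ON c.dept_id = p.id to the JOIN

Corrected query:
SELECT c.id, p.name, c.salary FROM departments p JOIN staff c ON c.dept_id = p.id

Result:
id | name    | salary
---+---------+-------
1  | HR      | 172404
2  | Finance | 54536 
3  | Legal   | 121016
4  | Legal   | 116898
5  | HR      | 47676 
6  | HR      | 60065 
7  | Legal   | 148474
8  | Finance | 142901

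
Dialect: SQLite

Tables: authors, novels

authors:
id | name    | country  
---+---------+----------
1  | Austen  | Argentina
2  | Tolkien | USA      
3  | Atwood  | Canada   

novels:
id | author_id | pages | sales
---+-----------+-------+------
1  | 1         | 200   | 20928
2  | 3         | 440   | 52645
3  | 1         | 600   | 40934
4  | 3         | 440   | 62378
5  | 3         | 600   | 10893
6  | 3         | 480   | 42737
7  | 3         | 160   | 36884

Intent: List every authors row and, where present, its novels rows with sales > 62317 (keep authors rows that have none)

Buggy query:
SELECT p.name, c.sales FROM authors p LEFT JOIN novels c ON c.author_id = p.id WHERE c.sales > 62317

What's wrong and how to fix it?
Bug: Filtering c.sales in WHERE discards the NULL rows produced by LEFT JOIN, turning it into an inner join

Fix: Move the right-table condition into the ON clause so unmatched parents are kept

Corrected query:
SELECT p.name, c.sales FROM authors p LEFT JOIN novels c ON c.author_id = p.id AND c.sales > 62317

Result:
name    | sales
--------+------
Austen  | NULL 
Tolkien | NULL 
Atwood  | 62378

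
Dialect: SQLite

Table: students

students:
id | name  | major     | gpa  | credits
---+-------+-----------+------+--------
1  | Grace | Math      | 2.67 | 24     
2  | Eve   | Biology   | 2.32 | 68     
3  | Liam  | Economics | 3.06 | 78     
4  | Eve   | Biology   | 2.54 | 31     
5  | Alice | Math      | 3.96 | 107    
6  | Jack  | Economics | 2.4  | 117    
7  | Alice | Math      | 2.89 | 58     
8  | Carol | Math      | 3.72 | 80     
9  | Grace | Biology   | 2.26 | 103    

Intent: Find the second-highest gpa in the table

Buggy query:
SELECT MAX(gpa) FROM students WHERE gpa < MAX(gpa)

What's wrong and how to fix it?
Bug: MAX(gpa) on the right of the comparison is an aggregate-in-WHERE error

Fix: Put the inner MAX in a scalar subquery

Corrected query:
SELECT MAX(gpa) FROM students WHERE gpa < (SELECT MAX(gpa) FROM students)

Result:
MAX(gpa)
--------
3.72    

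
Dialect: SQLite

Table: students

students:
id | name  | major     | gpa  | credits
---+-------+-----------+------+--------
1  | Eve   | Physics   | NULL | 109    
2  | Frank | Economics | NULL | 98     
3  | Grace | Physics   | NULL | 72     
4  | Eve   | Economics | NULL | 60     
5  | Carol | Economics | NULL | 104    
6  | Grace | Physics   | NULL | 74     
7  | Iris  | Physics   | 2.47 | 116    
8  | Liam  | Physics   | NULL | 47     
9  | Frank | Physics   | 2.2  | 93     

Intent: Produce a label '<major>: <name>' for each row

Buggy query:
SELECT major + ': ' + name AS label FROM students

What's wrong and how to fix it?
Bug: '+' is numeric addition; on text columns SQLite converts them to 0 instead of concatenating

Fix: Use the || operator for string concatenation

Corrected query:
SELECT major || ': ' || name AS label FROM students

Result:
label           
----------------
Physics: Eve    
Economics: Frank
Physics: Grace  
Economics: Eve  
Economics: Carol
Physics: Grace  
Physics: Iris   
Physics: Liam   
Physics: Frank  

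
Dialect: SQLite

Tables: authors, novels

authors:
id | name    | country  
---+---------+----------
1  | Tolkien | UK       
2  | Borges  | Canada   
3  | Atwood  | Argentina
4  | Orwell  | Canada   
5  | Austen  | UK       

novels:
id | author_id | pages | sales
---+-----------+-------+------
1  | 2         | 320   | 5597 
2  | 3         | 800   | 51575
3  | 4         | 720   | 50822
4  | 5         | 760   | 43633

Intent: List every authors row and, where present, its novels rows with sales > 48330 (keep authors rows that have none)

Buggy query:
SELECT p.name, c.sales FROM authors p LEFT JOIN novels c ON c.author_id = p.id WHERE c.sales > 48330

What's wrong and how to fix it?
Bug: A WHERE condition on the right-hand table after LEFT JOIN drops unmatched parents

Fix: Move the right-table condition into the ON clause so unmatched parents are kept

Corrected query:
SELECT p.name, c.sales FROM authors p LEFT JOIN novels c ON c.author_id = p.id AND c.sales > 48330

Result:
name    | sales
--------+------
Tolkien | NULL 
Borges  | NULL 
Atwood  | 51575
Orwell  | 50822
Austen  | NULL 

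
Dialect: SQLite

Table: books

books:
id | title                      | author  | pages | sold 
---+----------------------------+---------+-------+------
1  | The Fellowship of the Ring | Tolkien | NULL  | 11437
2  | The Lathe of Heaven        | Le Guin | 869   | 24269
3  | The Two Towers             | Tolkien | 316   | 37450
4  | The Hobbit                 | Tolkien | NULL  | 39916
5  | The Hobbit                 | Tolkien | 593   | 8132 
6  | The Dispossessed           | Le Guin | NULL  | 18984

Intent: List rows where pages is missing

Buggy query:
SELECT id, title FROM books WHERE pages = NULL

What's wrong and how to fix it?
Bug: '= NULL' is always unknown in SQL three-valued logic, so no rows match

Fix: Use IS NULL to test for NULL

Corrected query:
SELECT id, title FROM books WHERE pages IS NULL

Result:
id | title                     
---+---------------------------
1  | The Fellowship of the Ring
4  | The Hobbit                
6  | The Dispossessed          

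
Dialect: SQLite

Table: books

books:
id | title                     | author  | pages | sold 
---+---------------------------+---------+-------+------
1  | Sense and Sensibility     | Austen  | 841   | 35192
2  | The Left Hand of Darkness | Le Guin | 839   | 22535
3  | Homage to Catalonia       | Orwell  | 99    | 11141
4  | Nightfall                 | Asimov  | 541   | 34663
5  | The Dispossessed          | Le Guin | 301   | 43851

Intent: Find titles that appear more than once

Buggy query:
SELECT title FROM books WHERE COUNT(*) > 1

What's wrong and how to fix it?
Bug: WHERE can't reference COUNT(*); aggregates are computed after WHERE

Fix: Group first, then use HAVING for the count condition

Corrected query:
SELECT title FROM books GROUP BY title HAVING COUNT(*) > 1

Result:
(no rows)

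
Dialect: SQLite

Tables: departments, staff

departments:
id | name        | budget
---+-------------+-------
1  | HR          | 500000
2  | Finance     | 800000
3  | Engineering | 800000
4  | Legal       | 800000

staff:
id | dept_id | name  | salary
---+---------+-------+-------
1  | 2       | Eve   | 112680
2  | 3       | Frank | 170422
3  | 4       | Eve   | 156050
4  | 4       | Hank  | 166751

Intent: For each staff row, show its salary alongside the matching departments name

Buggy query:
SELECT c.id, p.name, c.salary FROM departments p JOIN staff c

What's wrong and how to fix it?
Bug: JOIN with no ON clause produces a cartesian product; every staff row pairs with every departments row

Fix: Add ON c.dept_id = p.id to the JOIN

Corrected query:
SELECT c.id, p.name, c.salary FROM departments p JOIN staff c ON c.dept_id = p.id

Result:
id | name        | salary
---+-------------+-------
1  | Finance     | 112680
2  | Engineering | 170422
3  | Legal       | 156050
4  | Legal       | 166751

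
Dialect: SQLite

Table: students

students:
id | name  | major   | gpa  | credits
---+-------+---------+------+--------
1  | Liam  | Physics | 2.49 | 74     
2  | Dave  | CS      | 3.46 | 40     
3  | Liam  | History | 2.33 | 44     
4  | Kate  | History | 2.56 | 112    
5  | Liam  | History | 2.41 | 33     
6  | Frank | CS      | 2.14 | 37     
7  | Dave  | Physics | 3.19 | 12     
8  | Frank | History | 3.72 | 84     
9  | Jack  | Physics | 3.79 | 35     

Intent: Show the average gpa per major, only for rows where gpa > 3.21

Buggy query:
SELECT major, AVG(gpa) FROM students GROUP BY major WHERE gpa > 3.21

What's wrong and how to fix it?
Bug: Row-level WHERE must come before GROUP BY in the clause order

Fix: Place WHERE between FROM and GROUP BY

Corrected query:
SELECT major, AVG(gpa) FROM students WHERE gpa > 3.21 GROUP BY major

Result:
major   | AVG(gpa)
--------+---------
CS      | 3.46    
History | 3.72    
Physics | 3.79    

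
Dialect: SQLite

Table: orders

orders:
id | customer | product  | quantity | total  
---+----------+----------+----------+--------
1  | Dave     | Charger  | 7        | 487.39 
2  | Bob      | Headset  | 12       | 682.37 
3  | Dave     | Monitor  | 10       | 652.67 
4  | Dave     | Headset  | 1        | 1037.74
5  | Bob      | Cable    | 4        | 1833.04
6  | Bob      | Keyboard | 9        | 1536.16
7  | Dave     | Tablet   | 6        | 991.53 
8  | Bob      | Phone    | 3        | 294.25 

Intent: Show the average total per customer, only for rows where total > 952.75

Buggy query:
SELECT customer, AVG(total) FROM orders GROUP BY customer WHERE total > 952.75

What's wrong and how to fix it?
Bug: Row-level WHERE must come before GROUP BY in the clause order

Fix: Move the WHERE clause before GROUP BY

Corrected query:
SELECT customer, AVG(total) FROM orders WHERE total > 952.75 GROUP BY customer

Result:
customer | AVG(total)
---------+-----------
Bob      | 1684.6    
Dave     | 1014.635  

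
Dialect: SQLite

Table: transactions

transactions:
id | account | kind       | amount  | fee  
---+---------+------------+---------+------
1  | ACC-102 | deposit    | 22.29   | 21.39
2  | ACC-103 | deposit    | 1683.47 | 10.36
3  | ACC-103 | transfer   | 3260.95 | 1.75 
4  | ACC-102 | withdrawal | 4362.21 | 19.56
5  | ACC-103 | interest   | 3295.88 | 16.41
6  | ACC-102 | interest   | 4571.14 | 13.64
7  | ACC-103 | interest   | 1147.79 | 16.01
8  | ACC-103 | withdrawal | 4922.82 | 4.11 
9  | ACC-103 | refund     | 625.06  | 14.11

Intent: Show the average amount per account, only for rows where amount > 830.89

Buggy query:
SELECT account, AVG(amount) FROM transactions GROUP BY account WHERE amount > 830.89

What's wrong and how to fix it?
Bug: Row-level WHERE must come before GROUP BY in the clause order

Fix: Move the WHERE clause before GROUP BY

Corrected query:
SELECT account, AVG(amount) FROM transactions WHERE amount > 830.89 GROUP BY account

Result:
account | AVG(amount)
--------+------------
ACC-102 | 4466.675   
ACC-103 | 2862.182   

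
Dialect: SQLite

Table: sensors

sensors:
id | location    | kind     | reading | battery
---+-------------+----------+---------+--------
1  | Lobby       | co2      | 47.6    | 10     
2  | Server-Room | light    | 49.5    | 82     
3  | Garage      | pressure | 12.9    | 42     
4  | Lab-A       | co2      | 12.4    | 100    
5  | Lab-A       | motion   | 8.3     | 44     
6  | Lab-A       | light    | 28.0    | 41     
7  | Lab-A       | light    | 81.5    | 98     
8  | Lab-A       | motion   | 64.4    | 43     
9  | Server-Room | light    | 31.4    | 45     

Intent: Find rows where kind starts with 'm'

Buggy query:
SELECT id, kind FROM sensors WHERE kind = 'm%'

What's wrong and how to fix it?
Bug: Wildcards only work with LIKE; '=' treats '%' as a literal character

Fix: Replace '=' with LIKE so 'm%' is treated as a pattern

Corrected query:
SELECT id, kind FROM sensors WHERE kind LIKE 'm%'

Result:
id | kind  
---+-------
5  | motion
8  | motion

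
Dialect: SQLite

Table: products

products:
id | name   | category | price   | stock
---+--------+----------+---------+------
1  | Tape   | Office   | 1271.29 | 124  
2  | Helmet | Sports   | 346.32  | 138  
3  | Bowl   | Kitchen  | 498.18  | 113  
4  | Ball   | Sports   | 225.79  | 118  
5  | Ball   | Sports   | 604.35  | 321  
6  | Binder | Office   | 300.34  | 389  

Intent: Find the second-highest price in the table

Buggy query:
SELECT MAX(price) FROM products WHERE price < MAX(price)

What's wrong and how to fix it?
Bug: MAX(price) on the right of the comparison is an aggregate-in-WHERE error

Fix: Put the inner MAX in a scalar subquery

Corrected query:
SELECT MAX(price) FROM products WHERE price < (SELECT MAX(price) FROM products)

Result:
MAX(price)
----------
604.35    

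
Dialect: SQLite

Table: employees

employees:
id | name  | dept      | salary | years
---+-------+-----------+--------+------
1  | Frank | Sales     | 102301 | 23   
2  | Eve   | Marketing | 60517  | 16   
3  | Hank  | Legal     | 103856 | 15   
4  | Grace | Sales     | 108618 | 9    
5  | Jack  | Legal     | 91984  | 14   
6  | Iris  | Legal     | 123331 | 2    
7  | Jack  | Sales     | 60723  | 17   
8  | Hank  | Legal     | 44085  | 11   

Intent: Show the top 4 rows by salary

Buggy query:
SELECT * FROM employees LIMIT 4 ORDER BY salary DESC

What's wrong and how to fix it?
Bug: ORDER BY cannot follow LIMIT; LIMIT is the final clause

Fix: Swap the clauses: ORDER BY first, then LIMIT

Corrected query:
SELECT * FROM employees ORDER BY salary DESC LIMIT 4

Result:
id | name  | dept  | salary | years
---+-------+-------+--------+------
6  | Iris  | Legal | 123331 | 2    
4  | Grace | Sales | 108618 | 9    
3  | Hank  | Legal | 103856 | 15   
1  | Frank | Sales | 102301 | 23   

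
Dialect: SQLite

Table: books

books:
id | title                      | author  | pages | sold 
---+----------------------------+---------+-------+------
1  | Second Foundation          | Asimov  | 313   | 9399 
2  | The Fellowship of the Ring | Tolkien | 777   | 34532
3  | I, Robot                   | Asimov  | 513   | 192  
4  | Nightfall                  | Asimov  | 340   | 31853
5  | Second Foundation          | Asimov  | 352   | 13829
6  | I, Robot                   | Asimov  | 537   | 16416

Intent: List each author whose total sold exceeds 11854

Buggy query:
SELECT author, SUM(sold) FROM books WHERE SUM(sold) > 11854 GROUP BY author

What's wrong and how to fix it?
Bug: Aggregate functions cannot appear in a WHERE clause

Fix: Use HAVING (which filters groups after aggregation) instead of WHERE

Corrected query:
SELECT author, SUM(sold) FROM books GROUP BY author HAVING SUM(sold) > 11854

Result:
author  | SUM(sold)
--------+----------
Asimov  | 71689    
Tolkien | 34532    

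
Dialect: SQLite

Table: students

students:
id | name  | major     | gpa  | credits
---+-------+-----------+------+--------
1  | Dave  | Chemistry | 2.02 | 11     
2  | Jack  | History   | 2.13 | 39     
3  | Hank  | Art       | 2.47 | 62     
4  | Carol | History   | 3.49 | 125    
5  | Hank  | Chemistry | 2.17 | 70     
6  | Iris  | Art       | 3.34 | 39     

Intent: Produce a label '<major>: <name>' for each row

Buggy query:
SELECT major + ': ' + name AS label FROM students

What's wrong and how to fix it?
Bug: SQLite uses || for string concatenation; + coerces text to numbers (yielding 0)

Fix: Replace + with || to concatenate text

Corrected query:
SELECT major || ': ' || name AS label FROM students

Result:
label          
---------------
Chemistry: Dave
History: Jack  
Art: Hank      
History: Carol 
Chemistry: Hank
Art: Iris      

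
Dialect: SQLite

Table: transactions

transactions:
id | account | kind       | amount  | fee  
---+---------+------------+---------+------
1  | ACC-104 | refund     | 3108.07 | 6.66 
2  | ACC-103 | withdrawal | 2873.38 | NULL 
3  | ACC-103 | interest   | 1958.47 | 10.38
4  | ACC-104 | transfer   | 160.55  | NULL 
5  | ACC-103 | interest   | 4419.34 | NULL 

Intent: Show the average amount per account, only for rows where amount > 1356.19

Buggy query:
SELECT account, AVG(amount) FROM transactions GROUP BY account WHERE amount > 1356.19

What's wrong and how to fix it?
Bug: Row-level WHERE must come before GROUP BY in the clause order

Fix: Move the WHERE clause before GROUP BY

Corrected query:
SELECT account, AVG(amount) FROM transactions WHERE amount > 1356.19 GROUP BY account

Result:
account | AVG(amount)
--------+------------
ACC-103 | 3083.73    
ACC-104 | 3108.07    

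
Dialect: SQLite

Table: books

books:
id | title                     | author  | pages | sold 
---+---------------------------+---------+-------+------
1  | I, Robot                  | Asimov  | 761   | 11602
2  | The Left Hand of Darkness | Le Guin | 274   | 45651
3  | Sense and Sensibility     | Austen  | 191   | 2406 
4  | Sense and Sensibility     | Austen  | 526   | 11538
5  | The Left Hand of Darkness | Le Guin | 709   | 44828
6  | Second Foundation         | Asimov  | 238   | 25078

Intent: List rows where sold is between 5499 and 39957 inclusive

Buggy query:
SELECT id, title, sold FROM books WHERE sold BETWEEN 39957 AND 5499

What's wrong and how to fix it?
Bug: The bounds are reversed; BETWEEN a AND b requires a <= b to match anything

Fix: Swap the bounds so the smaller value comes first

Corrected query:
SELECT id, title, sold FROM books WHERE sold BETWEEN 5499 AND 39957

Result:
id | title                 | sold 
---+-----------------------+------
1  | I, Robot              | 11602
4  | Sense and Sensibility | 11538
6  | Second Foundation     | 25078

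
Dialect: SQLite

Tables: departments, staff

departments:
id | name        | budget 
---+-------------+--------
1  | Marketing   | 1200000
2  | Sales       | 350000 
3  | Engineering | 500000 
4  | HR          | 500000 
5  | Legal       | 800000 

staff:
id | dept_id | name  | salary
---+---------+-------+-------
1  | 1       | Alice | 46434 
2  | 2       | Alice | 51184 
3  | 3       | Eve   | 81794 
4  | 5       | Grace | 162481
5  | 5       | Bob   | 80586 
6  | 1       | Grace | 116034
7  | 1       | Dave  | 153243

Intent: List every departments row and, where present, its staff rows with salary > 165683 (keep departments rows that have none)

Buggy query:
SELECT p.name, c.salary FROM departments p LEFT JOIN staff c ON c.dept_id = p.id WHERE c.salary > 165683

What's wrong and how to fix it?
Bug: Filtering c.salary in WHERE discards the NULL rows produced by LEFT JOIN, turning it into an inner join

Fix: Move the right-table condition into the ON clause so unmatched parents are kept

Corrected query:
SELECT p.name, c.salary FROM departments p LEFT JOIN staff c ON c.dept_id = p.id AND c.salary > 165683

Result:
name        | salary
------------+-------
Marketing   | NULL  
Sales       | NULL  
Engineering | NULL  
HR          | NULL  
Legal       | NULL  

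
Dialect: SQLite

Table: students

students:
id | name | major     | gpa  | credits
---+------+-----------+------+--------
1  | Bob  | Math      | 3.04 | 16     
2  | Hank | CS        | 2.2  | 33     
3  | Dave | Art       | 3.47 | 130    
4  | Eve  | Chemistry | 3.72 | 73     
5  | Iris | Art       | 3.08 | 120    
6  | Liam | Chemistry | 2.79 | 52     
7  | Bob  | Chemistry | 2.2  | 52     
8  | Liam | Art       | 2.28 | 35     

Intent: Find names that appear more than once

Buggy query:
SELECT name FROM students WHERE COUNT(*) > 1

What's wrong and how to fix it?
Bug: WHERE can't reference COUNT(*); aggregates are computed after WHERE

Fix: Group first, then use HAVING for the count condition

Corrected query:
SELECT name FROM students GROUP BY name HAVING COUNT(*) > 1

Result:
name
----
Bob 
Liam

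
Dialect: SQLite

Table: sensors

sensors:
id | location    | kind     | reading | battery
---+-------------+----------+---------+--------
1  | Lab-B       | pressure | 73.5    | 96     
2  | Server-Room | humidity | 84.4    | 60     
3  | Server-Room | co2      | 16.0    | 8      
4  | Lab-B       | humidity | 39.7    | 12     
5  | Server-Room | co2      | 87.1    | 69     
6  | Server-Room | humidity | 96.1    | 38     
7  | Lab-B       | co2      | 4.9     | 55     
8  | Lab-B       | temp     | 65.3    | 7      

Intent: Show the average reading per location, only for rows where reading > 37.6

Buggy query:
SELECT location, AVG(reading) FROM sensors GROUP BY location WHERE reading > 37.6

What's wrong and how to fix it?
Bug: WHERE cannot follow GROUP BY

Fix: Place WHERE between FROM and GROUP BY

Corrected query:
SELECT location, AVG(reading) FROM sensors WHERE reading > 37.6 GROUP BY location

Result:
location    | AVG(reading)
------------+-------------
Lab-B       | 59.5        
Server-Room | 89.2        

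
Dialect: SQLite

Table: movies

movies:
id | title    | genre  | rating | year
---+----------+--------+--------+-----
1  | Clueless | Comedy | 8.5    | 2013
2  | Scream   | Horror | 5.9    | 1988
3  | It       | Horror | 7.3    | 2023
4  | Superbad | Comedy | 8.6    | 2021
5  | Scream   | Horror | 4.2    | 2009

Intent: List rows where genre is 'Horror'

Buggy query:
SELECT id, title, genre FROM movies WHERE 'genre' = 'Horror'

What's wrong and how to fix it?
Bug: Single quotes denote string literals in SQL; the column name is being compared as a constant string

Fix: Remove the quotes around the column name (or use double quotes for an identifier)

Corrected query:
SELECT id, title, genre FROM movies WHERE genre = 'Horror'

Result:
id | title  | genre 
---+--------+-------
2  | Scream | Horror
3  | It     | Horror
5  | Scream | Horror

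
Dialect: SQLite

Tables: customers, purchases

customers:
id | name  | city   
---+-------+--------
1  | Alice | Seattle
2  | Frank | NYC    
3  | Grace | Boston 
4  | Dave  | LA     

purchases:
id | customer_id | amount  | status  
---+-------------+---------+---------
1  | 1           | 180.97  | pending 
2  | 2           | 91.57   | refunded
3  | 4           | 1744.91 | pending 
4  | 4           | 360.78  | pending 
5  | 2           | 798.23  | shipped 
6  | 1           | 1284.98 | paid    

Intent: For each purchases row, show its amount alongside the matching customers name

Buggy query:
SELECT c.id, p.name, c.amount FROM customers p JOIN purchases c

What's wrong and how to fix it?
Bug: JOIN with no ON clause produces a cartesian product; every purchases row pairs with every customers row

Fix: Add ON c.customer_id = p.id to the JOIN

Corrected query:
SELECT c.id, p.name, c.amount FROM customers p JOIN purchases c ON c.customer_id = p.id

Result:
id | name  | amount 
---+-------+--------
1  | Alice | 180.97 
2  | Frank | 91.57  
3  | Dave  | 1744.91
4  | Dave  | 360.78 
5  | Frank | 798.23 
6  | Alice | 1284.98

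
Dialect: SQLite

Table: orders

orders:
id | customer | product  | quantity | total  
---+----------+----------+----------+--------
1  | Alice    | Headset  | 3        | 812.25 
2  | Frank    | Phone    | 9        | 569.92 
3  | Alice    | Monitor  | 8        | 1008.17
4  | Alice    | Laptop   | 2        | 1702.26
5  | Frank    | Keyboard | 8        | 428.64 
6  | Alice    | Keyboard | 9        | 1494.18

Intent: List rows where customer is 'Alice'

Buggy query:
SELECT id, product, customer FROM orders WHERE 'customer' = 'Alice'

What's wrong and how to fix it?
Bug: 'customer' in single quotes is a string literal, not the column; the comparison is literal-vs-literal and never true

Fix: Remove the quotes around the column name (or use double quotes for an identifier)

Corrected query:
SELECT id, product, customer FROM orders WHERE customer = 'Alice'

Result:
id | product  | customer
---+----------+---------
1  | Headset  | Alice   
3  | Monitor  | Alice   
4  | Laptop   | Alice   
6  | Keyboard | Alice   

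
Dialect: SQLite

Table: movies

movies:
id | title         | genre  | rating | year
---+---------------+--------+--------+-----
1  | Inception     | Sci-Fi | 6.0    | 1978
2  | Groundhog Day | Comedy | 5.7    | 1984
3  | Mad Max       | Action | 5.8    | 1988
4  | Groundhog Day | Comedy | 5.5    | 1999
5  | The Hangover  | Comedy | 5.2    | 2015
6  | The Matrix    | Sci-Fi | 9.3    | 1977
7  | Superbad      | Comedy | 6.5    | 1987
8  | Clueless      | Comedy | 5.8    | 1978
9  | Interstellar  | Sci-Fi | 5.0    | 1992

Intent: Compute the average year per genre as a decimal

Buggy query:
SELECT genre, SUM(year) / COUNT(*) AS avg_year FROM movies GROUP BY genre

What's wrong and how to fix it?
Bug: SUM(year) and COUNT(*) are both integers; the division truncates the fractional part

Fix: Cast one side to REAL so the division keeps the fractional part

Corrected query:
SELECT genre, SUM(year) * 1.0 / COUNT(*) AS avg_year FROM movies GROUP BY genre

Result:
genre  | avg_year   
-------+------------
Action | 1988       
Comedy | 1992.6     
Sci-Fi | 1982.333333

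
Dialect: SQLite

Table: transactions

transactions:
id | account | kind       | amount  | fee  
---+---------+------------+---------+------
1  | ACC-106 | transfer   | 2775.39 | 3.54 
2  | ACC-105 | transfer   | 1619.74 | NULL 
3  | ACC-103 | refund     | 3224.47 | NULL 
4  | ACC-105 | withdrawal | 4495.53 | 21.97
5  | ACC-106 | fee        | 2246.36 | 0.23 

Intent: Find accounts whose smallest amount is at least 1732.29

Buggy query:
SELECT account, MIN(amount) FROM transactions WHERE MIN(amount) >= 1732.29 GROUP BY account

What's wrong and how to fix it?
Bug: MIN() in WHERE is a misuse of aggregate

Fix: Use HAVING for the per-group MIN condition

Corrected query:
SELECT account, MIN(amount) FROM transactions GROUP BY account HAVING MIN(amount) >= 1732.29

Result:
account | MIN(amount)
--------+------------
ACC-103 | 3224.47    
ACC-106 | 2246.36    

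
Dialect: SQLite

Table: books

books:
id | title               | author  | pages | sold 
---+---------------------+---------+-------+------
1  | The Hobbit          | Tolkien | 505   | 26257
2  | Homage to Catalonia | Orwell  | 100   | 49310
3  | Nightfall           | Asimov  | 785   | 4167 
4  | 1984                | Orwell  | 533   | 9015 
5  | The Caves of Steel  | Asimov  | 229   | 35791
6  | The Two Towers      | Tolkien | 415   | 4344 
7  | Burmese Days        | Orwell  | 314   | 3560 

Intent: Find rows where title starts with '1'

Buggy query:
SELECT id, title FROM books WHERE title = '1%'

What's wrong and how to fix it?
Bug: Wildcards only work with LIKE; '=' treats '%' as a literal character

Fix: Use LIKE for wildcard pattern matching

Corrected query:
SELECT id, title FROM books WHERE title LIKE '1%'

Result:
id | title
---+------
4  | 1984 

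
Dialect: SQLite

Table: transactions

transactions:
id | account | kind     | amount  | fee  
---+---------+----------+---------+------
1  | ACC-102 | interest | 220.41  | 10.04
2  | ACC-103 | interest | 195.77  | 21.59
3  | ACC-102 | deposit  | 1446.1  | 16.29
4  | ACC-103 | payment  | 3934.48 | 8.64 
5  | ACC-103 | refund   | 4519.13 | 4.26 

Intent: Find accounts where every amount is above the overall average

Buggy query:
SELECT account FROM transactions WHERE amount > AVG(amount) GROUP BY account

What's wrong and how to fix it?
Bug: AVG() is an aggregate; it can't sit directly in WHERE

Fix: Use a subquery for AVG and a HAVING MIN(...) filter so the condition holds for every row in the group

Corrected query:
SELECT account FROM transactions GROUP BY account HAVING MIN(amount) > (SELECT AVG(amount) FROM transactions)

Result:
(no rows)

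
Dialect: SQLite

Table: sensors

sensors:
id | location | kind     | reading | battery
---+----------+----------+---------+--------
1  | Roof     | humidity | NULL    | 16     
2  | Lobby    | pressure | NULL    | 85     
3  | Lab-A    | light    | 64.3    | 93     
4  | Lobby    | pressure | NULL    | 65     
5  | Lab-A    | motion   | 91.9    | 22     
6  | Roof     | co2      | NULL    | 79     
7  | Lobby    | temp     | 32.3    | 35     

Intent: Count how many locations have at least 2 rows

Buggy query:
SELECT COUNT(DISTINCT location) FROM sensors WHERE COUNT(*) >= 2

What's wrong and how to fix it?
Bug: COUNT(*) cannot appear in WHERE; the per-group count doesn't exist yet

Fix: Group first with HAVING COUNT(*) >= 2, then COUNT the resulting groups

Corrected query:
SELECT COUNT(*) FROM (SELECT location FROM sensors GROUP BY location HAVING COUNT(*) >= 2)

Result:
COUNT(*)
--------
3       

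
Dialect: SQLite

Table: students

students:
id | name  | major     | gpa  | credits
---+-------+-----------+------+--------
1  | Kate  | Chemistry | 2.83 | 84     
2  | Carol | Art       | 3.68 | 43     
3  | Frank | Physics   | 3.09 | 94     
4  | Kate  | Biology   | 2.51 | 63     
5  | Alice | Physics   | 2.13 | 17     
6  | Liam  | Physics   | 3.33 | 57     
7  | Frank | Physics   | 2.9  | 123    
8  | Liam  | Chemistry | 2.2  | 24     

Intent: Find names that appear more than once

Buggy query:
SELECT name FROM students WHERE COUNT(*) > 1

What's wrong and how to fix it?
Bug: COUNT(*) is an aggregate and cannot be used in WHERE

Fix: Group first, then use HAVING for the count condition

Corrected query:
SELECT name FROM students GROUP BY name HAVING COUNT(*) > 1

Result:
name 
-----
Frank
Kate 
Liam 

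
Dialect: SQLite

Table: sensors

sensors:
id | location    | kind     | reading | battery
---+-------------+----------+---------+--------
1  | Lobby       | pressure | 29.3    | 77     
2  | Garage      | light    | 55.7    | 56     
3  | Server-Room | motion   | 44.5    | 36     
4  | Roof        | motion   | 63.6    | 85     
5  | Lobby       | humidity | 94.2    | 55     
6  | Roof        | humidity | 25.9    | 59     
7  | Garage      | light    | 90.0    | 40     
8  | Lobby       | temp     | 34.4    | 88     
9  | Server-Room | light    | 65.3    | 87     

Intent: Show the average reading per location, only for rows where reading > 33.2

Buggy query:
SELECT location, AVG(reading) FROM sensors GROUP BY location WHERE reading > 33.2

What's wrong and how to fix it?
Bug: Row-level WHERE must come before GROUP BY in the clause order

Fix: Place WHERE between FROM and GROUP BY

Corrected query:
SELECT location, AVG(reading) FROM sensors WHERE reading > 33.2 GROUP BY location

Result:
location    | AVG(reading)
------------+-------------
Garage      | 72.85       
Lobby       | 64.3        
Roof        | 63.6        
Server-Room | 54.9        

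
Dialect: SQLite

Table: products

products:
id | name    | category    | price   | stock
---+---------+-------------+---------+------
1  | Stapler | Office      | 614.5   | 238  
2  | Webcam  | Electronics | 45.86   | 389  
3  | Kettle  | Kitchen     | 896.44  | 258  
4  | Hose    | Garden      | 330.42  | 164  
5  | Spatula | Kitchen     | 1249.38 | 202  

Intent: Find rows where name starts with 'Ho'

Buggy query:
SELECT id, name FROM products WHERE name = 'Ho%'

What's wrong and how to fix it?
Bug: '=' compares the literal string including the % character; pattern matching needs LIKE

Fix: Use LIKE for wildcard pattern matching

Corrected query:
SELECT id, name FROM products WHERE name LIKE 'Ho%'

Result:
id | name
---+-----
4  | Hose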